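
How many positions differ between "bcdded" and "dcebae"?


Comparing "bcdded" and "dcebae" position by position:
  Position 0: 'b' vs 'd' => DIFFER
  Position 1: 'c' vs 'c' => same
  Position 2: 'd' vs 'e' => DIFFER
  Position 3: 'd' vs 'b' => DIFFER
  Position 4: 'e' vs 'a' => DIFFER
  Position 5: 'd' vs 'e' => DIFFER
Positions that differ: 5

5


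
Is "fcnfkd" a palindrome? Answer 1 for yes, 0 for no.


Input: fcnfkd
Reversed: dkfncf
  Compare pos 0 ('f') with pos 5 ('d'): MISMATCH
  Compare pos 1 ('c') with pos 4 ('k'): MISMATCH
  Compare pos 2 ('n') with pos 3 ('f'): MISMATCH
Result: not a palindrome

0


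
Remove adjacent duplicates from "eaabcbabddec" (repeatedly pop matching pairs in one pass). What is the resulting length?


Input: eaabcbabddec
Stack-based adjacent duplicate removal:
  Read 'e': push. Stack: e
  Read 'a': push. Stack: ea
  Read 'a': matches stack top 'a' => pop. Stack: e
  Read 'b': push. Stack: eb
  Read 'c': push. Stack: ebc
  Read 'b': push. Stack: ebcb
  Read 'a': push. Stack: ebcba
  Read 'b': push. Stack: ebcbab
  Read 'd': push. Stack: ebcbabd
  Read 'd': matches stack top 'd' => pop. Stack: ebcbab
  Read 'e': push. Stack: ebcbabe
  Read 'c': push. Stack: ebcbabec
Final stack: "ebcbabec" (length 8)

8


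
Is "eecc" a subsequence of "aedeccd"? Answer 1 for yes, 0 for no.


Check if "eecc" is a subsequence of "aedeccd"
Greedy scan:
  Position 0 ('a'): no match needed
  Position 1 ('e'): matches sub[0] = 'e'
  Position 2 ('d'): no match needed
  Position 3 ('e'): matches sub[1] = 'e'
  Position 4 ('c'): matches sub[2] = 'c'
  Position 5 ('c'): matches sub[3] = 'c'
  Position 6 ('d'): no match needed
All 4 characters matched => is a subsequence

1


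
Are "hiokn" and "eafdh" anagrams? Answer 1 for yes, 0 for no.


Strings: "hiokn", "eafdh"
Sorted first:  hikno
Sorted second: adefh
Differ at position 0: 'h' vs 'a' => not anagrams

0


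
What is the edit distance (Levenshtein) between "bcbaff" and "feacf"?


Computing edit distance: "bcbaff" -> "feacf"
DP table:
           f    e    a    c    f
      0    1    2    3    4    5
  b   1    1    2    3    4    5
  c   2    2    2    3    3    4
  b   3    3    3    3    4    4
  a   4    4    4    3    4    5
  f   5    4    5    4    4    4
  f   6    5    5    5    5    4
Edit distance = dp[6][5] = 4

4


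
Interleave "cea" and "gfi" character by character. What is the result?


Interleaving "cea" and "gfi":
  Position 0: 'c' from first, 'g' from second => "cg"
  Position 1: 'e' from first, 'f' from second => "ef"
  Position 2: 'a' from first, 'i' from second => "ai"
Result: cgefai

cgefai


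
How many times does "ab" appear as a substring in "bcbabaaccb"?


Searching for "ab" in "bcbabaaccb"
Scanning each position:
  Position 0: "bc" => no
  Position 1: "cb" => no
  Position 2: "ba" => no
  Position 3: "ab" => MATCH
  Position 4: "ba" => no
  Position 5: "aa" => no
  Position 6: "ac" => no
  Position 7: "cc" => no
  Position 8: "cb" => no
Total occurrences: 1

1


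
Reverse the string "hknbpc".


Input: hknbpc
Reading characters right to left:
  Position 5: 'c'
  Position 4: 'p'
  Position 3: 'b'
  Position 2: 'n'
  Position 1: 'k'
  Position 0: 'h'
Reversed: cpbnkh

cpbnkh


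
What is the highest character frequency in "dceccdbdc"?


Input: dceccdbdc
Character counts:
  'b': 1
  'c': 4
  'd': 3
  'e': 1
Maximum frequency: 4

4


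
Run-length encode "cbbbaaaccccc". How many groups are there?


Input: cbbbaaaccccc
Scanning for consecutive runs:
  Group 1: 'c' x 1 (positions 0-0)
  Group 2: 'b' x 3 (positions 1-3)
  Group 3: 'a' x 3 (positions 4-6)
  Group 4: 'c' x 5 (positions 7-11)
Total groups: 4

4


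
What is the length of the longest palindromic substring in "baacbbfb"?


Input: "baacbbfb"
Checking substrings for palindromes:
  [5:8] "bfb" (len 3) => palindrome
  [1:3] "aa" (len 2) => palindrome
  [4:6] "bb" (len 2) => palindrome
Longest palindromic substring: "bfb" with length 3

3


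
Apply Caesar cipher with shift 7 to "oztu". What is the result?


Caesar cipher: shift "oztu" by 7
  'o' (pos 14) + 7 = pos 21 = 'v'
  'z' (pos 25) + 7 = pos 6 = 'g'
  't' (pos 19) + 7 = pos 0 = 'a'
  'u' (pos 20) + 7 = pos 1 = 'b'
Result: vgab

vgab


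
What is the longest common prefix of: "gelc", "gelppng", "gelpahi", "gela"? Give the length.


Words: gelc, gelppng, gelpahi, gela
  Position 0: all 'g' => match
  Position 1: all 'e' => match
  Position 2: all 'l' => match
  Position 3: ('c', 'p', 'p', 'a') => mismatch, stop
LCP = "gel" (length 3)

3


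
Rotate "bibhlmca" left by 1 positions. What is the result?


Input: "bibhlmca", rotate left by 1
First 1 characters: "b"
Remaining characters: "ibhlmca"
Concatenate remaining + first: "ibhlmca" + "b" = "ibhlmcab"

ibhlmcab


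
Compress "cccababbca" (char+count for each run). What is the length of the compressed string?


Input: cccababbca
Runs:
  'c' x 3 => "c3"
  'a' x 1 => "a1"
  'b' x 1 => "b1"
  'a' x 1 => "a1"
  'b' x 2 => "b2"
  'c' x 1 => "c1"
  'a' x 1 => "a1"
Compressed: "c3a1b1a1b2c1a1"
Compressed length: 14

14


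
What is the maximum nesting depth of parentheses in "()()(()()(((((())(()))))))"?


Input: "()()(()()(((((())(()))))))"
Tracking depth:
  Position 0 '(': depth becomes 1
  Position 1 ')': depth becomes 0
  Position 2 '(': depth becomes 1
  Position 3 ')': depth becomes 0
  Position 4 '(': depth becomes 1
  Position 5 '(': depth becomes 2
  Position 6 ')': depth becomes 1
  Position 7 '(': depth becomes 2
  Position 8 ')': depth becomes 1
  Position 9 '(': depth becomes 2
  Position 10 '(': depth becomes 3
  Position 11 '(': depth becomes 4
  Position 12 '(': depth becomes 5
  Position 13 '(': depth becomes 6
  Position 14 '(': depth becomes 7
  Position 15 ')': depth becomes 6
  Position 16 ')': depth becomes 5
  Position 17 '(': depth becomes 6
  Position 18 '(': depth becomes 7
  Position 19 ')': depth becomes 6
  Position 20 ')': depth becomes 5
  Position 21 ')': depth becomes 4
  Position 22 ')': depth becomes 3
  Position 23 ')': depth becomes 2
  Position 24 ')': depth becomes 1
  Position 25 ')': depth becomes 0
Maximum depth reached: 7

7


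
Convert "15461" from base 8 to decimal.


Input: "15461" in base 8
Positional expansion:
  Digit '1' (value 1) x 8^4 = 4096
  Digit '5' (value 5) x 8^3 = 2560
  Digit '4' (value 4) x 8^2 = 256
  Digit '6' (value 6) x 8^1 = 48
  Digit '1' (value 1) x 8^0 = 1
Sum = 6961

6961


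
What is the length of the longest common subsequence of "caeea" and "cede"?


LCS of "caeea" and "cede"
DP table:
           c    e    d    e
      0    0    0    0    0
  c   0    1    1    1    1
  a   0    1    1    1    1
  e   0    1    2    2    2
  e   0    1    2    2    3
  a   0    1    2    2    3
LCS length = dp[5][4] = 3

3


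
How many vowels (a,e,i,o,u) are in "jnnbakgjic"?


Input: jnnbakgjic
Checking each character:
  'j' at position 0: consonant
  'n' at position 1: consonant
  'n' at position 2: consonant
  'b' at position 3: consonant
  'a' at position 4: vowel (running total: 1)
  'k' at position 5: consonant
  'g' at position 6: consonant
  'j' at position 7: consonant
  'i' at position 8: vowel (running total: 2)
  'c' at position 9: consonant
Total vowels: 2

2


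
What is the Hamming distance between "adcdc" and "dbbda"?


Comparing "adcdc" and "dbbda" position by position:
  Position 0: 'a' vs 'd' => differ
  Position 1: 'd' vs 'b' => differ
  Position 2: 'c' vs 'b' => differ
  Position 3: 'd' vs 'd' => same
  Position 4: 'c' vs 'a' => differ
Total differences (Hamming distance): 4

4


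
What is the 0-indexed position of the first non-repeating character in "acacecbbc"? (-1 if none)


Input: acacecbbc
Character frequencies:
  'a': 2
  'b': 2
  'c': 4
  'e': 1
Scanning left to right for freq == 1:
  Position 0 ('a'): freq=2, skip
  Position 1 ('c'): freq=4, skip
  Position 2 ('a'): freq=2, skip
  Position 3 ('c'): freq=4, skip
  Position 4 ('e'): unique! => answer = 4

4


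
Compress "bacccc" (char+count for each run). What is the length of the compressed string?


Input: bacccc
Runs:
  'b' x 1 => "b1"
  'a' x 1 => "a1"
  'c' x 4 => "c4"
Compressed: "b1a1c4"
Compressed length: 6

6


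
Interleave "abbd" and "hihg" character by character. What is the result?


Interleaving "abbd" and "hihg":
  Position 0: 'a' from first, 'h' from second => "ah"
  Position 1: 'b' from first, 'i' from second => "bi"
  Position 2: 'b' from first, 'h' from second => "bh"
  Position 3: 'd' from first, 'g' from second => "dg"
Result: ahbibhdg

ahbibhdg


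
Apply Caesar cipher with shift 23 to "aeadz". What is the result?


Caesar cipher: shift "aeadz" by 23
  'a' (pos 0) + 23 = pos 23 = 'x'
  'e' (pos 4) + 23 = pos 1 = 'b'
  'a' (pos 0) + 23 = pos 23 = 'x'
  'd' (pos 3) + 23 = pos 0 = 'a'
  'z' (pos 25) + 23 = pos 22 = 'w'
Result: xbxaw

xbxaw


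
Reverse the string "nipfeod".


Input: nipfeod
Reading characters right to left:
  Position 6: 'd'
  Position 5: 'o'
  Position 4: 'e'
  Position 3: 'f'
  Position 2: 'p'
  Position 1: 'i'
  Position 0: 'n'
Reversed: doefpin

doefpin


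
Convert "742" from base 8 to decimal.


Input: "742" in base 8
Positional expansion:
  Digit '7' (value 7) x 8^2 = 448
  Digit '4' (value 4) x 8^1 = 32
  Digit '2' (value 2) x 8^0 = 2
Sum = 482

482


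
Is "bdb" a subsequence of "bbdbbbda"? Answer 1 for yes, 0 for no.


Check if "bdb" is a subsequence of "bbdbbbda"
Greedy scan:
  Position 0 ('b'): matches sub[0] = 'b'
  Position 1 ('b'): no match needed
  Position 2 ('d'): matches sub[1] = 'd'
  Position 3 ('b'): matches sub[2] = 'b'
  Position 4 ('b'): no match needed
  Position 5 ('b'): no match needed
  Position 6 ('d'): no match needed
  Position 7 ('a'): no match needed
All 3 characters matched => is a subsequence

1


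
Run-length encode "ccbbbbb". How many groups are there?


Input: ccbbbbb
Scanning for consecutive runs:
  Group 1: 'c' x 2 (positions 0-1)
  Group 2: 'b' x 5 (positions 2-6)
Total groups: 2

2


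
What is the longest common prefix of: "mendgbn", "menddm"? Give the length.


Words: mendgbn, menddm
  Position 0: all 'm' => match
  Position 1: all 'e' => match
  Position 2: all 'n' => match
  Position 3: all 'd' => match
  Position 4: ('g', 'd') => mismatch, stop
LCP = "mend" (length 4)

4


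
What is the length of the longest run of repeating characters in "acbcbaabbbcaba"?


Input: "acbcbaabbbcaba"
Scanning for longest run:
  Position 1 ('c'): new char, reset run to 1
  Position 2 ('b'): new char, reset run to 1
  Position 3 ('c'): new char, reset run to 1
  Position 4 ('b'): new char, reset run to 1
  Position 5 ('a'): new char, reset run to 1
  Position 6 ('a'): continues run of 'a', length=2
  Position 7 ('b'): new char, reset run to 1
  Position 8 ('b'): continues run of 'b', length=2
  Position 9 ('b'): continues run of 'b', length=3
  Position 10 ('c'): new char, reset run to 1
  Position 11 ('a'): new char, reset run to 1
  Position 12 ('b'): new char, reset run to 1
  Position 13 ('a'): new char, reset run to 1
Longest run: 'b' with length 3

3


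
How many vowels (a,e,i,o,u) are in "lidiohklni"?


Input: lidiohklni
Checking each character:
  'l' at position 0: consonant
  'i' at position 1: vowel (running total: 1)
  'd' at position 2: consonant
  'i' at position 3: vowel (running total: 2)
  'o' at position 4: vowel (running total: 3)
  'h' at position 5: consonant
  'k' at position 6: consonant
  'l' at position 7: consonant
  'n' at position 8: consonant
  'i' at position 9: vowel (running total: 4)
Total vowels: 4

4


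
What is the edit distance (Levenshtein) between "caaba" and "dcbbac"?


Computing edit distance: "caaba" -> "dcbbac"
DP table:
           d    c    b    b    a    c
      0    1    2    3    4    5    6
  c   1    1    1    2    3    4    5
  a   2    2    2    2    3    3    4
  a   3    3    3    3    3    3    4
  b   4    4    4    3    3    4    4
  a   5    5    5    4    4    3    4
Edit distance = dp[5][6] = 4

4


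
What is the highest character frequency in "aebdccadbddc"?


Input: aebdccadbddc
Character counts:
  'a': 2
  'b': 2
  'c': 3
  'd': 4
  'e': 1
Maximum frequency: 4

4


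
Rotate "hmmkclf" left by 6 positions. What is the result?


Input: "hmmkclf", rotate left by 6
First 6 characters: "hmmkcl"
Remaining characters: "f"
Concatenate remaining + first: "f" + "hmmkcl" = "fhmmkcl"

fhmmkcl


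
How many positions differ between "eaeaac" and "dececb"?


Comparing "eaeaac" and "dececb" position by position:
  Position 0: 'e' vs 'd' => DIFFER
  Position 1: 'a' vs 'e' => DIFFER
  Position 2: 'e' vs 'c' => DIFFER
  Position 3: 'a' vs 'e' => DIFFER
  Position 4: 'a' vs 'c' => DIFFER
  Position 5: 'c' vs 'b' => DIFFER
Positions that differ: 6

6


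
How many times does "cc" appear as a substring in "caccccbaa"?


Searching for "cc" in "caccccbaa"
Scanning each position:
  Position 0: "ca" => no
  Position 1: "ac" => no
  Position 2: "cc" => MATCH
  Position 3: "cc" => MATCH
  Position 4: "cc" => MATCH
  Position 5: "cb" => no
  Position 6: "ba" => no
  Position 7: "aa" => no
Total occurrences: 3

3


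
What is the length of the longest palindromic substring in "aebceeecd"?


Input: "aebceeecd"
Checking substrings for palindromes:
  [3:8] "ceeec" (len 5) => palindrome
  [4:7] "eee" (len 3) => palindrome
  [4:6] "ee" (len 2) => palindrome
  [5:7] "ee" (len 2) => palindrome
Longest palindromic substring: "ceeec" with length 5

5


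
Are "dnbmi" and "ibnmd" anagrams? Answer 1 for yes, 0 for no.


Strings: "dnbmi", "ibnmd"
Sorted first:  bdimn
Sorted second: bdimn
Sorted forms match => anagrams

1


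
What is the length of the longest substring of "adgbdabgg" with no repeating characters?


Input: "adgbdabgg"
Sliding window (track last position of each char):
  Position 0 ('a'): window [0,0] length 1 -- new best
  Position 1 ('d'): window [0,1] length 2 -- new best
  Position 2 ('g'): window [0,2] length 3 -- new best
  Position 3 ('b'): window [0,3] length 4 -- new best
  Position 4 ('d'): repeat (last at 1), move window start to 2
  Position 4 ('d'): window [2,4] length 3
  Position 5 ('a'): window [2,5] length 4
  Position 6 ('b'): repeat (last at 3), move window start to 4
  Position 6 ('b'): window [4,6] length 3
  Position 7 ('g'): window [4,7] length 4
  Position 8 ('g'): repeat (last at 7), move window start to 8
  Position 8 ('g'): window [8,8] length 1
Longest substring with no repeats: "adgb" with length 4

4


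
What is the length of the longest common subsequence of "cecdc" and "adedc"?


LCS of "cecdc" and "adedc"
DP table:
           a    d    e    d    c
      0    0    0    0    0    0
  c   0    0    0    0    0    1
  e   0    0    0    1    1    1
  c   0    0    0    1    1    2
  d   0    0    1    1    2    2
  c   0    0    1    1    2    3
LCS length = dp[5][5] = 3

3


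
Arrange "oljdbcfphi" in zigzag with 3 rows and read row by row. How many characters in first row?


Zigzag "oljdbcfphi" into 3 rows:
Placing characters:
  'o' => row 0
  'l' => row 1
  'j' => row 2
  'd' => row 1
  'b' => row 0
  'c' => row 1
  'f' => row 2
  'p' => row 1
  'h' => row 0
  'i' => row 1
Rows:
  Row 0: "obh"
  Row 1: "ldcpi"
  Row 2: "jf"
First row length: 3

3


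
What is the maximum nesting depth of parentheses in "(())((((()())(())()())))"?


Input: "(())((((()())(())()())))"
Tracking depth:
  Position 0 '(': depth becomes 1
  Position 1 '(': depth becomes 2
  Position 2 ')': depth becomes 1
  Position 3 ')': depth becomes 0
  Position 4 '(': depth becomes 1
  Position 5 '(': depth becomes 2
  Position 6 '(': depth becomes 3
  Position 7 '(': depth becomes 4
  Position 8 '(': depth becomes 5
  Position 9 ')': depth becomes 4
  Position 10 '(': depth becomes 5
  Position 11 ')': depth becomes 4
  Position 12 ')': depth becomes 3
  Position 13 '(': depth becomes 4
  Position 14 '(': depth becomes 5
  Position 15 ')': depth becomes 4
  Position 16 ')': depth becomes 3
  Position 17 '(': depth becomes 4
  Position 18 ')': depth becomes 3
  Position 19 '(': depth becomes 4
  Position 20 ')': depth becomes 3
  Position 21 ')': depth becomes 2
  Position 22 ')': depth becomes 1
  Position 23 ')': depth becomes 0
Maximum depth reached: 5

5


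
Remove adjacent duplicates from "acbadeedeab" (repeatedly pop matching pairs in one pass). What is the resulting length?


Input: acbadeedeab
Stack-based adjacent duplicate removal:
  Read 'a': push. Stack: a
  Read 'c': push. Stack: ac
  Read 'b': push. Stack: acb
  Read 'a': push. Stack: acba
  Read 'd': push. Stack: acbad
  Read 'e': push. Stack: acbade
  Read 'e': matches stack top 'e' => pop. Stack: acbad
  Read 'd': matches stack top 'd' => pop. Stack: acba
  Read 'e': push. Stack: acbae
  Read 'a': push. Stack: acbaea
  Read 'b': push. Stack: acbaeab
Final stack: "acbaeab" (length 7)

7


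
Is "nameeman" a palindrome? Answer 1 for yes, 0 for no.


Input: nameeman
Reversed: nameeman
  Compare pos 0 ('n') with pos 7 ('n'): match
  Compare pos 1 ('a') with pos 6 ('a'): match
  Compare pos 2 ('m') with pos 5 ('m'): match
  Compare pos 3 ('e') with pos 4 ('e'): match
Result: palindrome

1


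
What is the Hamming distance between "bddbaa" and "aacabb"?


Comparing "bddbaa" and "aacabb" position by position:
  Position 0: 'b' vs 'a' => differ
  Position 1: 'd' vs 'a' => differ
  Position 2: 'd' vs 'c' => differ
  Position 3: 'b' vs 'a' => differ
  Position 4: 'a' vs 'b' => differ
  Position 5: 'a' vs 'b' => differ
Total differences (Hamming distance): 6

6


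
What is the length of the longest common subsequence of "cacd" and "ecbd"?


LCS of "cacd" and "ecbd"
DP table:
           e    c    b    d
      0    0    0    0    0
  c   0    0    1    1    1
  a   0    0    1    1    1
  c   0    0    1    1    1
  d   0    0    1    1    2
LCS length = dp[4][4] = 2

2


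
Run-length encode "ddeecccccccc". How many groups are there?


Input: ddeecccccccc
Scanning for consecutive runs:
  Group 1: 'd' x 2 (positions 0-1)
  Group 2: 'e' x 2 (positions 2-3)
  Group 3: 'c' x 8 (positions 4-11)
Total groups: 3

3


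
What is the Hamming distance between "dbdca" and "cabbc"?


Comparing "dbdca" and "cabbc" position by position:
  Position 0: 'd' vs 'c' => differ
  Position 1: 'b' vs 'a' => differ
  Position 2: 'd' vs 'b' => differ
  Position 3: 'c' vs 'b' => differ
  Position 4: 'a' vs 'c' => differ
Total differences (Hamming distance): 5

5


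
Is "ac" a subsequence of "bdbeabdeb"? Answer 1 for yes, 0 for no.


Check if "ac" is a subsequence of "bdbeabdeb"
Greedy scan:
  Position 0 ('b'): no match needed
  Position 1 ('d'): no match needed
  Position 2 ('b'): no match needed
  Position 3 ('e'): no match needed
  Position 4 ('a'): matches sub[0] = 'a'
  Position 5 ('b'): no match needed
  Position 6 ('d'): no match needed
  Position 7 ('e'): no match needed
  Position 8 ('b'): no match needed
Only matched 1/2 characters => not a subsequence

0


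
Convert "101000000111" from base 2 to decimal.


Input: "101000000111" in base 2
Positional expansion:
  Digit '1' (value 1) x 2^11 = 2048
  Digit '0' (value 0) x 2^10 = 0
  Digit '1' (value 1) x 2^9 = 512
  Digit '0' (value 0) x 2^8 = 0
  Digit '0' (value 0) x 2^7 = 0
  Digit '0' (value 0) x 2^6 = 0
  Digit '0' (value 0) x 2^5 = 0
  Digit '0' (value 0) x 2^4 = 0
  Digit '0' (value 0) x 2^3 = 0
  Digit '1' (value 1) x 2^2 = 4
  Digit '1' (value 1) x 2^1 = 2
  Digit '1' (value 1) x 2^0 = 1
Sum = 2567

2567


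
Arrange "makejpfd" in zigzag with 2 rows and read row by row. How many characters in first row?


Zigzag "makejpfd" into 2 rows:
Placing characters:
  'm' => row 0
  'a' => row 1
  'k' => row 0
  'e' => row 1
  'j' => row 0
  'p' => row 1
  'f' => row 0
  'd' => row 1
Rows:
  Row 0: "mkjf"
  Row 1: "aepd"
First row length: 4

4


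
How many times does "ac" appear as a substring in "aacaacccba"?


Searching for "ac" in "aacaacccba"
Scanning each position:
  Position 0: "aa" => no
  Position 1: "ac" => MATCH
  Position 2: "ca" => no
  Position 3: "aa" => no
  Position 4: "ac" => MATCH
  Position 5: "cc" => no
  Position 6: "cc" => no
  Position 7: "cb" => no
  Position 8: "ba" => no
Total occurrences: 2

2


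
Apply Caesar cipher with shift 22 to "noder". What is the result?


Caesar cipher: shift "noder" by 22
  'n' (pos 13) + 22 = pos 9 = 'j'
  'o' (pos 14) + 22 = pos 10 = 'k'
  'd' (pos 3) + 22 = pos 25 = 'z'
  'e' (pos 4) + 22 = pos 0 = 'a'
  'r' (pos 17) + 22 = pos 13 = 'n'
Result: jkzan

jkzan


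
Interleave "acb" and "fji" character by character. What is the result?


Interleaving "acb" and "fji":
  Position 0: 'a' from first, 'f' from second => "af"
  Position 1: 'c' from first, 'j' from second => "cj"
  Position 2: 'b' from first, 'i' from second => "bi"
Result: afcjbi

afcjbi


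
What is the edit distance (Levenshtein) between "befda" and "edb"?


Computing edit distance: "befda" -> "edb"
DP table:
           e    d    b
      0    1    2    3
  b   1    1    2    2
  e   2    1    2    3
  f   3    2    2    3
  d   4    3    2    3
  a   5    4    3    3
Edit distance = dp[5][3] = 3

3


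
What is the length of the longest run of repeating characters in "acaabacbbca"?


Input: "acaabacbbca"
Scanning for longest run:
  Position 1 ('c'): new char, reset run to 1
  Position 2 ('a'): new char, reset run to 1
  Position 3 ('a'): continues run of 'a', length=2
  Position 4 ('b'): new char, reset run to 1
  Position 5 ('a'): new char, reset run to 1
  Position 6 ('c'): new char, reset run to 1
  Position 7 ('b'): new char, reset run to 1
  Position 8 ('b'): continues run of 'b', length=2
  Position 9 ('c'): new char, reset run to 1
  Position 10 ('a'): new char, reset run to 1
Longest run: 'a' with length 2

2


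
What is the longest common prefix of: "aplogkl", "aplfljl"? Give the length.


Words: aplogkl, aplfljl
  Position 0: all 'a' => match
  Position 1: all 'p' => match
  Position 2: all 'l' => match
  Position 3: ('o', 'f') => mismatch, stop
LCP = "apl" (length 3)

3


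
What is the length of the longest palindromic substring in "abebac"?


Input: "abebac"
Checking substrings for palindromes:
  [0:5] "abeba" (len 5) => palindrome
  [1:4] "beb" (len 3) => palindrome
Longest palindromic substring: "abeba" with length 5

5


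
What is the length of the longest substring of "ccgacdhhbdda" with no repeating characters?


Input: "ccgacdhhbdda"
Sliding window (track last position of each char):
  Position 0 ('c'): window [0,0] length 1 -- new best
  Position 1 ('c'): repeat (last at 0), move window start to 1
  Position 1 ('c'): window [1,1] length 1
  Position 2 ('g'): window [1,2] length 2 -- new best
  Position 3 ('a'): window [1,3] length 3 -- new best
  Position 4 ('c'): repeat (last at 1), move window start to 2
  Position 4 ('c'): window [2,4] length 3
  Position 5 ('d'): window [2,5] length 4 -- new best
  Position 6 ('h'): window [2,6] length 5 -- new best
  Position 7 ('h'): repeat (last at 6), move window start to 7
  Position 7 ('h'): window [7,7] length 1
  Position 8 ('b'): window [7,8] length 2
  Position 9 ('d'): window [7,9] length 3
  Position 10 ('d'): repeat (last at 9), move window start to 10
  Position 10 ('d'): window [10,10] length 1
  Position 11 ('a'): window [10,11] length 2
Longest substring with no repeats: "gacdh" with length 5

5


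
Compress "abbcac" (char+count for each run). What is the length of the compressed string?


Input: abbcac
Runs:
  'a' x 1 => "a1"
  'b' x 2 => "b2"
  'c' x 1 => "c1"
  'a' x 1 => "a1"
  'c' x 1 => "c1"
Compressed: "a1b2c1a1c1"
Compressed length: 10

10


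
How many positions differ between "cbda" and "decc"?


Comparing "cbda" and "decc" position by position:
  Position 0: 'c' vs 'd' => DIFFER
  Position 1: 'b' vs 'e' => DIFFER
  Position 2: 'd' vs 'c' => DIFFER
  Position 3: 'a' vs 'c' => DIFFER
Positions that differ: 4

4


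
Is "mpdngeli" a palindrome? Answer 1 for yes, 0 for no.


Input: mpdngeli
Reversed: ilegndpm
  Compare pos 0 ('m') with pos 7 ('i'): MISMATCH
  Compare pos 1 ('p') with pos 6 ('l'): MISMATCH
  Compare pos 2 ('d') with pos 5 ('e'): MISMATCH
  Compare pos 3 ('n') with pos 4 ('g'): MISMATCH
Result: not a palindrome

0


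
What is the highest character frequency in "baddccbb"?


Input: baddccbb
Character counts:
  'a': 1
  'b': 3
  'c': 2
  'd': 2
Maximum frequency: 3

3


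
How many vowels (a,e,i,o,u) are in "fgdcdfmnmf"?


Input: fgdcdfmnmf
Checking each character:
  'f' at position 0: consonant
  'g' at position 1: consonant
  'd' at position 2: consonant
  'c' at position 3: consonant
  'd' at position 4: consonant
  'f' at position 5: consonant
  'm' at position 6: consonant
  'n' at position 7: consonant
  'm' at position 8: consonant
  'f' at position 9: consonant
Total vowels: 0

0


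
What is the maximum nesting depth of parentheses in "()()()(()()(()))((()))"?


Input: "()()()(()()(()))((()))"
Tracking depth:
  Position 0 '(': depth becomes 1
  Position 1 ')': depth becomes 0
  Position 2 '(': depth becomes 1
  Position 3 ')': depth becomes 0
  Position 4 '(': depth becomes 1
  Position 5 ')': depth becomes 0
  Position 6 '(': depth becomes 1
  Position 7 '(': depth becomes 2
  Position 8 ')': depth becomes 1
  Position 9 '(': depth becomes 2
  Position 10 ')': depth becomes 1
  Position 11 '(': depth becomes 2
  Position 12 '(': depth becomes 3
  Position 13 ')': depth becomes 2
  Position 14 ')': depth becomes 1
  Position 15 ')': depth becomes 0
  Position 16 '(': depth becomes 1
  Position 17 '(': depth becomes 2
  Position 18 '(': depth becomes 3
  Position 19 ')': depth becomes 2
  Position 20 ')': depth becomes 1
  Position 21 ')': depth becomes 0
Maximum depth reached: 3

3


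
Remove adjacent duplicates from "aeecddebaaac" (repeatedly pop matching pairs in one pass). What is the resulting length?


Input: aeecddebaaac
Stack-based adjacent duplicate removal:
  Read 'a': push. Stack: a
  Read 'e': push. Stack: ae
  Read 'e': matches stack top 'e' => pop. Stack: a
  Read 'c': push. Stack: ac
  Read 'd': push. Stack: acd
  Read 'd': matches stack top 'd' => pop. Stack: ac
  Read 'e': push. Stack: ace
  Read 'b': push. Stack: aceb
  Read 'a': push. Stack: aceba
  Read 'a': matches stack top 'a' => pop. Stack: aceb
  Read 'a': push. Stack: aceba
  Read 'c': push. Stack: acebac
Final stack: "acebac" (length 6)

6


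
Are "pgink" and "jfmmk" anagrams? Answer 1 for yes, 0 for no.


Strings: "pgink", "jfmmk"
Sorted first:  giknp
Sorted second: fjkmm
Differ at position 0: 'g' vs 'f' => not anagrams

0


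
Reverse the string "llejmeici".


Input: llejmeici
Reading characters right to left:
  Position 8: 'i'
  Position 7: 'c'
  Position 6: 'i'
  Position 5: 'e'
  Position 4: 'm'
  Position 3: 'j'
  Position 2: 'e'
  Position 1: 'l'
  Position 0: 'l'
Reversed: iciemjell

iciemjell


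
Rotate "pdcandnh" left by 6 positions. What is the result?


Input: "pdcandnh", rotate left by 6
First 6 characters: "pdcand"
Remaining characters: "nh"
Concatenate remaining + first: "nh" + "pdcand" = "nhpdcand"

nhpdcand


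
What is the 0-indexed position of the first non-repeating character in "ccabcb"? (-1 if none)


Input: ccabcb
Character frequencies:
  'a': 1
  'b': 2
  'c': 3
Scanning left to right for freq == 1:
  Position 0 ('c'): freq=3, skip
  Position 1 ('c'): freq=3, skip
  Position 2 ('a'): unique! => answer = 2

2


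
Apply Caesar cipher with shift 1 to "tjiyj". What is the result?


Caesar cipher: shift "tjiyj" by 1
  't' (pos 19) + 1 = pos 20 = 'u'
  'j' (pos 9) + 1 = pos 10 = 'k'
  'i' (pos 8) + 1 = pos 9 = 'j'
  'y' (pos 24) + 1 = pos 25 = 'z'
  'j' (pos 9) + 1 = pos 10 = 'k'
Result: ukjzk

ukjzk


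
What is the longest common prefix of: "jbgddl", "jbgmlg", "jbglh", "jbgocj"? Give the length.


Words: jbgddl, jbgmlg, jbglh, jbgocj
  Position 0: all 'j' => match
  Position 1: all 'b' => match
  Position 2: all 'g' => match
  Position 3: ('d', 'm', 'l', 'o') => mismatch, stop
LCP = "jbg" (length 3)

3


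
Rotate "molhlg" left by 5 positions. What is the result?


Input: "molhlg", rotate left by 5
First 5 characters: "molhl"
Remaining characters: "g"
Concatenate remaining + first: "g" + "molhl" = "gmolhl"

gmolhl


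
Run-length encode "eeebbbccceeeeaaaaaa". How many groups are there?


Input: eeebbbccceeeeaaaaaa
Scanning for consecutive runs:
  Group 1: 'e' x 3 (positions 0-2)
  Group 2: 'b' x 3 (positions 3-5)
  Group 3: 'c' x 3 (positions 6-8)
  Group 4: 'e' x 4 (positions 9-12)
  Group 5: 'a' x 6 (positions 13-18)
Total groups: 5

5


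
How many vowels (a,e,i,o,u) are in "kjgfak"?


Input: kjgfak
Checking each character:
  'k' at position 0: consonant
  'j' at position 1: consonant
  'g' at position 2: consonant
  'f' at position 3: consonant
  'a' at position 4: vowel (running total: 1)
  'k' at position 5: consonant
Total vowels: 1

1


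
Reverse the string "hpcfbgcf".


Input: hpcfbgcf
Reading characters right to left:
  Position 7: 'f'
  Position 6: 'c'
  Position 5: 'g'
  Position 4: 'b'
  Position 3: 'f'
  Position 2: 'c'
  Position 1: 'p'
  Position 0: 'h'
Reversed: fcgbfcph

fcgbfcph


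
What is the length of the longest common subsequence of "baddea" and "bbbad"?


LCS of "baddea" and "bbbad"
DP table:
           b    b    b    a    d
      0    0    0    0    0    0
  b   0    1    1    1    1    1
  a   0    1    1    1    2    2
  d   0    1    1    1    2    3
  d   0    1    1    1    2    3
  e   0    1    1    1    2    3
  a   0    1    1    1    2    3
LCS length = dp[6][5] = 3

3


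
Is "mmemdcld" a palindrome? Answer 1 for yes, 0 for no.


Input: mmemdcld
Reversed: dlcdmemm
  Compare pos 0 ('m') with pos 7 ('d'): MISMATCH
  Compare pos 1 ('m') with pos 6 ('l'): MISMATCH
  Compare pos 2 ('e') with pos 5 ('c'): MISMATCH
  Compare pos 3 ('m') with pos 4 ('d'): MISMATCH
Result: not a palindrome

0


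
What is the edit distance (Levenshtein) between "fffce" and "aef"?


Computing edit distance: "fffce" -> "aef"
DP table:
           a    e    f
      0    1    2    3
  f   1    1    2    2
  f   2    2    2    2
  f   3    3    3    2
  c   4    4    4    3
  e   5    5    4    4
Edit distance = dp[5][3] = 4

4


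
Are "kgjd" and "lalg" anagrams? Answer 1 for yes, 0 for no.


Strings: "kgjd", "lalg"
Sorted first:  dgjk
Sorted second: agll
Differ at position 0: 'd' vs 'a' => not anagrams

0


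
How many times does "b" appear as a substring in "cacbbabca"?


Searching for "b" in "cacbbabca"
Scanning each position:
  Position 0: "c" => no
  Position 1: "a" => no
  Position 2: "c" => no
  Position 3: "b" => MATCH
  Position 4: "b" => MATCH
  Position 5: "a" => no
  Position 6: "b" => MATCH
  Position 7: "c" => no
  Position 8: "a" => no
Total occurrences: 3

3


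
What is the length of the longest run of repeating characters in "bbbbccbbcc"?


Input: "bbbbccbbcc"
Scanning for longest run:
  Position 1 ('b'): continues run of 'b', length=2
  Position 2 ('b'): continues run of 'b', length=3
  Position 3 ('b'): continues run of 'b', length=4
  Position 4 ('c'): new char, reset run to 1
  Position 5 ('c'): continues run of 'c', length=2
  Position 6 ('b'): new char, reset run to 1
  Position 7 ('b'): continues run of 'b', length=2
  Position 8 ('c'): new char, reset run to 1
  Position 9 ('c'): continues run of 'c', length=2
Longest run: 'b' with length 4

4


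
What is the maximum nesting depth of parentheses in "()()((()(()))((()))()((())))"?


Input: "()()((()(()))((()))()((())))"
Tracking depth:
  Position 0 '(': depth becomes 1
  Position 1 ')': depth becomes 0
  Position 2 '(': depth becomes 1
  Position 3 ')': depth becomes 0
  Position 4 '(': depth becomes 1
  Position 5 '(': depth becomes 2
  Position 6 '(': depth becomes 3
  Position 7 ')': depth becomes 2
  Position 8 '(': depth becomes 3
  Position 9 '(': depth becomes 4
  Position 10 ')': depth becomes 3
  Position 11 ')': depth becomes 2
  Position 12 ')': depth becomes 1
  Position 13 '(': depth becomes 2
  Position 14 '(': depth becomes 3
  Position 15 '(': depth becomes 4
  Position 16 ')': depth becomes 3
  Position 17 ')': depth becomes 2
  Position 18 ')': depth becomes 1
  Position 19 '(': depth becomes 2
  Position 20 ')': depth becomes 1
  Position 21 '(': depth becomes 2
  Position 22 '(': depth becomes 3
  Position 23 '(': depth becomes 4
  Position 24 ')': depth becomes 3
  Position 25 ')': depth becomes 2
  Position 26 ')': depth becomes 1
  Position 27 ')': depth becomes 0
Maximum depth reached: 4

4


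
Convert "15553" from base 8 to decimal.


Input: "15553" in base 8
Positional expansion:
  Digit '1' (value 1) x 8^4 = 4096
  Digit '5' (value 5) x 8^3 = 2560
  Digit '5' (value 5) x 8^2 = 320
  Digit '5' (value 5) x 8^1 = 40
  Digit '3' (value 3) x 8^0 = 3
Sum = 7019

7019


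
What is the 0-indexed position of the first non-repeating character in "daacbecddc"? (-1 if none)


Input: daacbecddc
Character frequencies:
  'a': 2
  'b': 1
  'c': 3
  'd': 3
  'e': 1
Scanning left to right for freq == 1:
  Position 0 ('d'): freq=3, skip
  Position 1 ('a'): freq=2, skip
  Position 2 ('a'): freq=2, skip
  Position 3 ('c'): freq=3, skip
  Position 4 ('b'): unique! => answer = 4

4


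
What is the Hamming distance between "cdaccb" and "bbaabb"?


Comparing "cdaccb" and "bbaabb" position by position:
  Position 0: 'c' vs 'b' => differ
  Position 1: 'd' vs 'b' => differ
  Position 2: 'a' vs 'a' => same
  Position 3: 'c' vs 'a' => differ
  Position 4: 'c' vs 'b' => differ
  Position 5: 'b' vs 'b' => same
Total differences (Hamming distance): 4

4


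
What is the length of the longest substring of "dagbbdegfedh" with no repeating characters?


Input: "dagbbdegfedh"
Sliding window (track last position of each char):
  Position 0 ('d'): window [0,0] length 1 -- new best
  Position 1 ('a'): window [0,1] length 2 -- new best
  Position 2 ('g'): window [0,2] length 3 -- new best
  Position 3 ('b'): window [0,3] length 4 -- new best
  Position 4 ('b'): repeat (last at 3), move window start to 4
  Position 4 ('b'): window [4,4] length 1
  Position 5 ('d'): window [4,5] length 2
  Position 6 ('e'): window [4,6] length 3
  Position 7 ('g'): window [4,7] length 4
  Position 8 ('f'): window [4,8] length 5 -- new best
  Position 9 ('e'): repeat (last at 6), move window start to 7
  Position 9 ('e'): window [7,9] length 3
  Position 10 ('d'): window [7,10] length 4
  Position 11 ('h'): window [7,11] length 5
Longest substring with no repeats: "bdegf" with length 5

5


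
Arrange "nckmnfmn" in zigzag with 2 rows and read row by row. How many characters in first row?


Zigzag "nckmnfmn" into 2 rows:
Placing characters:
  'n' => row 0
  'c' => row 1
  'k' => row 0
  'm' => row 1
  'n' => row 0
  'f' => row 1
  'm' => row 0
  'n' => row 1
Rows:
  Row 0: "nknm"
  Row 1: "cmfn"
First row length: 4

4


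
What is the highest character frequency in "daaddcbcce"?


Input: daaddcbcce
Character counts:
  'a': 2
  'b': 1
  'c': 3
  'd': 3
  'e': 1
Maximum frequency: 3

3


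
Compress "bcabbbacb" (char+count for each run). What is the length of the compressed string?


Input: bcabbbacb
Runs:
  'b' x 1 => "b1"
  'c' x 1 => "c1"
  'a' x 1 => "a1"
  'b' x 3 => "b3"
  'a' x 1 => "a1"
  'c' x 1 => "c1"
  'b' x 1 => "b1"
Compressed: "b1c1a1b3a1c1b1"
Compressed length: 14

14


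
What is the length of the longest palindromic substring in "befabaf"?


Input: "befabaf"
Checking substrings for palindromes:
  [2:7] "fabaf" (len 5) => palindrome
  [3:6] "aba" (len 3) => palindrome
Longest palindromic substring: "fabaf" with length 5

5


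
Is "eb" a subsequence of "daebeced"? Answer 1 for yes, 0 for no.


Check if "eb" is a subsequence of "daebeced"
Greedy scan:
  Position 0 ('d'): no match needed
  Position 1 ('a'): no match needed
  Position 2 ('e'): matches sub[0] = 'e'
  Position 3 ('b'): matches sub[1] = 'b'
  Position 4 ('e'): no match needed
  Position 5 ('c'): no match needed
  Position 6 ('e'): no match needed
  Position 7 ('d'): no match needed
All 2 characters matched => is a subsequence

1


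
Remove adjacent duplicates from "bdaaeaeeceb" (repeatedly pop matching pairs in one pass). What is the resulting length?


Input: bdaaeaeeceb
Stack-based adjacent duplicate removal:
  Read 'b': push. Stack: b
  Read 'd': push. Stack: bd
  Read 'a': push. Stack: bda
  Read 'a': matches stack top 'a' => pop. Stack: bd
  Read 'e': push. Stack: bde
  Read 'a': push. Stack: bdea
  Read 'e': push. Stack: bdeae
  Read 'e': matches stack top 'e' => pop. Stack: bdea
  Read 'c': push. Stack: bdeac
  Read 'e': push. Stack: bdeace
  Read 'b': push. Stack: bdeaceb
Final stack: "bdeaceb" (length 7)

7


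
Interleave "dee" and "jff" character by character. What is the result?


Interleaving "dee" and "jff":
  Position 0: 'd' from first, 'j' from second => "dj"
  Position 1: 'e' from first, 'f' from second => "ef"
  Position 2: 'e' from first, 'f' from second => "ef"
Result: djefef

djefef


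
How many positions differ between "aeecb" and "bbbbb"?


Comparing "aeecb" and "bbbbb" position by position:
  Position 0: 'a' vs 'b' => DIFFER
  Position 1: 'e' vs 'b' => DIFFER
  Position 2: 'e' vs 'b' => DIFFER
  Position 3: 'c' vs 'b' => DIFFER
  Position 4: 'b' vs 'b' => same
Positions that differ: 4

4


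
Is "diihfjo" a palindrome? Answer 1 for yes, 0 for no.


Input: diihfjo
Reversed: ojfhiid
  Compare pos 0 ('d') with pos 6 ('o'): MISMATCH
  Compare pos 1 ('i') with pos 5 ('j'): MISMATCH
  Compare pos 2 ('i') with pos 4 ('f'): MISMATCH
Result: not a palindrome

0


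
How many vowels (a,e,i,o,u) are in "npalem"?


Input: npalem
Checking each character:
  'n' at position 0: consonant
  'p' at position 1: consonant
  'a' at position 2: vowel (running total: 1)
  'l' at position 3: consonant
  'e' at position 4: vowel (running total: 2)
  'm' at position 5: consonant
Total vowels: 2

2


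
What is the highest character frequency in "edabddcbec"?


Input: edabddcbec
Character counts:
  'a': 1
  'b': 2
  'c': 2
  'd': 3
  'e': 2
Maximum frequency: 3

3


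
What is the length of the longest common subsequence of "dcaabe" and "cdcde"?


LCS of "dcaabe" and "cdcde"
DP table:
           c    d    c    d    e
      0    0    0    0    0    0
  d   0    0    1    1    1    1
  c   0    1    1    2    2    2
  a   0    1    1    2    2    2
  a   0    1    1    2    2    2
  b   0    1    1    2    2    2
  e   0    1    1    2    2    3
LCS length = dp[6][5] = 3

3


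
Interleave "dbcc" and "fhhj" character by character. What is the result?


Interleaving "dbcc" and "fhhj":
  Position 0: 'd' from first, 'f' from second => "df"
  Position 1: 'b' from first, 'h' from second => "bh"
  Position 2: 'c' from first, 'h' from second => "ch"
  Position 3: 'c' from first, 'j' from second => "cj"
Result: dfbhchcj

dfbhchcj


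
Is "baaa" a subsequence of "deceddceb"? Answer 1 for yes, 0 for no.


Check if "baaa" is a subsequence of "deceddceb"
Greedy scan:
  Position 0 ('d'): no match needed
  Position 1 ('e'): no match needed
  Position 2 ('c'): no match needed
  Position 3 ('e'): no match needed
  Position 4 ('d'): no match needed
  Position 5 ('d'): no match needed
  Position 6 ('c'): no match needed
  Position 7 ('e'): no match needed
  Position 8 ('b'): matches sub[0] = 'b'
Only matched 1/4 characters => not a subsequence

0


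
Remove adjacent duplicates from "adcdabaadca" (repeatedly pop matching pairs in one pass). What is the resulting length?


Input: adcdabaadca
Stack-based adjacent duplicate removal:
  Read 'a': push. Stack: a
  Read 'd': push. Stack: ad
  Read 'c': push. Stack: adc
  Read 'd': push. Stack: adcd
  Read 'a': push. Stack: adcda
  Read 'b': push. Stack: adcdab
  Read 'a': push. Stack: adcdaba
  Read 'a': matches stack top 'a' => pop. Stack: adcdab
  Read 'd': push. Stack: adcdabd
  Read 'c': push. Stack: adcdabdc
  Read 'a': push. Stack: adcdabdca
Final stack: "adcdabdca" (length 9)

9
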